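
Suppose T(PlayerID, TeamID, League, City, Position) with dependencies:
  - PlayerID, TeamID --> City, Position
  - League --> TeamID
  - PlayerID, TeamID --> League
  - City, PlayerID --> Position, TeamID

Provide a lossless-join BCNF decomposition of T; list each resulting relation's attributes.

{City, League, PlayerID, Position}; {League, TeamID}

Candidate keys of the original relation: {City, PlayerID}, {League, PlayerID}, {PlayerID, TeamID}.
Within {City, League, PlayerID, Position, TeamID}: {League}⁺ ∩ {City, League, PlayerID, Position, TeamID} = {League, TeamID}, not the whole set, so League --> TeamID violates BCNF; decompose into {League, TeamID} and {City, League, PlayerID, Position}.
{League, TeamID} has no BCNF violation.
{City, League, PlayerID, Position} has no BCNF violation.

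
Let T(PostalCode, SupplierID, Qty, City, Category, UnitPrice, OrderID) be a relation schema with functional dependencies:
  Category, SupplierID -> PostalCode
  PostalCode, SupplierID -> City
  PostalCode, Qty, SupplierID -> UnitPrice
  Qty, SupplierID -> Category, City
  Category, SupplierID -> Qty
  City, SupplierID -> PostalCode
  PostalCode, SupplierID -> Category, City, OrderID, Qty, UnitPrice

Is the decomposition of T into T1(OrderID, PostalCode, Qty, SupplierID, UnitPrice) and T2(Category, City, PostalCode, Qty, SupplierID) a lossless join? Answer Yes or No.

Common attributes: {PostalCode, Qty, SupplierID}; their closure is {Category, City, OrderID, PostalCode, Qty, SupplierID, UnitPrice}.
This includes all of T1, so the common attributes are a superkey of T1 — the join is lossless.

Yes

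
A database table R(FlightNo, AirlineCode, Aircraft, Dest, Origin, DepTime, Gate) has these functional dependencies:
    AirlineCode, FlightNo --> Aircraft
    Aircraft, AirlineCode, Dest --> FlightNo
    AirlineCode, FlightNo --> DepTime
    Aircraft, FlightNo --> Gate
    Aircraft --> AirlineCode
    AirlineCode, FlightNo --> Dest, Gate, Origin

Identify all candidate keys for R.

{Aircraft, Dest}, {Aircraft, FlightNo}, {AirlineCode, FlightNo}

{Aircraft, Dest} is a candidate key since {Aircraft, Dest}⁺ = {Aircraft, AirlineCode, DepTime, Dest, FlightNo, Gate, Origin} covers every attribute.
{Aircraft, FlightNo} is a candidate key since {Aircraft, FlightNo}⁺ = {Aircraft, AirlineCode, DepTime, Dest, FlightNo, Gate, Origin} covers every attribute.
{AirlineCode, FlightNo} is a candidate key since {AirlineCode, FlightNo}⁺ = {Aircraft, AirlineCode, DepTime, Dest, FlightNo, Gate, Origin} covers every attribute.
These are minimal and exhaustive — every other superkey contains one of them.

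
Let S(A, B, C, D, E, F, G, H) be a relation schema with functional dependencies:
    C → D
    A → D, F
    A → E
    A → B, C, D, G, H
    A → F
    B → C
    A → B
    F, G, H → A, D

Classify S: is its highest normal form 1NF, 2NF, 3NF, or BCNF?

2NF

Candidate keys: {A}, {F, G, H}. Prime attributes: {A, F, G, H}.
C → D breaks BCNF: {C}⁺ = {C, D}, so {C} is not a superkey.
Because {D} is non-prime and the left side of C → D is not a superkey, the relation is not in 3NF.
No proper subset of a key has a non-prime attribute in its closure, so there is no partial dependency; 2NF holds.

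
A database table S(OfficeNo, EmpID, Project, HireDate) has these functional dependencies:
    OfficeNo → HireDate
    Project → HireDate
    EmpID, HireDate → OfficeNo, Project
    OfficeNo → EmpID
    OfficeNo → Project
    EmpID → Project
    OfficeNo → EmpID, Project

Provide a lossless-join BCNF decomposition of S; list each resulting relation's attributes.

{EmpID, OfficeNo, Project}; {HireDate, Project}

Candidate keys of the original relation: {EmpID}, {OfficeNo}.
In {EmpID, HireDate, OfficeNo, Project}, {Project} is not a superkey ({Project}⁺ restricted to this set is {HireDate, Project}), so split on Project → HireDate into {HireDate, Project} and {EmpID, OfficeNo, Project}.
{HireDate, Project}: every determinant is a superkey — BCNF.
{EmpID, OfficeNo, Project}: every determinant is a superkey — BCNF.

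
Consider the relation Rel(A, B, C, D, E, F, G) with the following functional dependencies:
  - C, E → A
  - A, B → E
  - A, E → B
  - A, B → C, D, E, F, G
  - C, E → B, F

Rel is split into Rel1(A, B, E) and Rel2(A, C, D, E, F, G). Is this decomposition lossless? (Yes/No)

Common attributes: {A, E}; their closure is {A, B, C, D, E, F, G}.
This includes all of Rel1, so the common attributes are a superkey of Rel1 — the join is lossless.

Yes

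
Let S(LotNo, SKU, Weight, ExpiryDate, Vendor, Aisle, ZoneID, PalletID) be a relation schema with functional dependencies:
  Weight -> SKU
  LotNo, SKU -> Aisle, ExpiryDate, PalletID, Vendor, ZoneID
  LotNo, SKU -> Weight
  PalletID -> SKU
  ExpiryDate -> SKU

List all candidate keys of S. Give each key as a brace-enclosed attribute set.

{LotNo} never appears on the right of any FD, so every key must include it.
{ExpiryDate, LotNo}⁺ = {Aisle, ExpiryDate, LotNo, PalletID, SKU, Vendor, Weight, ZoneID}, which is every attribute, so {ExpiryDate, LotNo} is a candidate key.
{LotNo, PalletID}⁺ = {Aisle, ExpiryDate, LotNo, PalletID, SKU, Vendor, Weight, ZoneID}, which is every attribute, so {LotNo, PalletID} is a candidate key.
{LotNo, SKU}⁺ = {Aisle, ExpiryDate, LotNo, PalletID, SKU, Vendor, Weight, ZoneID}, which is every attribute, so {LotNo, SKU} is a candidate key.
{LotNo, Weight}⁺ = {Aisle, ExpiryDate, LotNo, PalletID, SKU, Vendor, Weight, ZoneID}, which is every attribute, so {LotNo, Weight} is a candidate key.
These are minimal and exhaustive — every other superkey contains one of them.

{ExpiryDate, LotNo}, {LotNo, PalletID}, {LotNo, SKU}, {LotNo, Weight}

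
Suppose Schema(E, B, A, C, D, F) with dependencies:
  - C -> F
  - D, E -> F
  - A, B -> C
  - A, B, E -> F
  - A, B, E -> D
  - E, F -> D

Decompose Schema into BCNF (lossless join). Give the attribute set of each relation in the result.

{A, B, C}; {A, B, D, E}; {C, F}

Candidate key of the original relation: {A, B, E}.
In {A, B, C, D, E, F}, {C} is not a superkey ({C}⁺ restricted to this set is {C, F}), so split on C -> F into {C, F} and {A, B, C, D, E}.
{C, F} has no BCNF violation.
In {A, B, C, D, E}, {A, B} is not a superkey ({A, B}⁺ restricted to this set is {A, B, C}), so split on A, B -> C into {A, B, C} and {A, B, D, E}.
{A, B, C} has no BCNF violation.
{A, B, D, E} has no BCNF violation.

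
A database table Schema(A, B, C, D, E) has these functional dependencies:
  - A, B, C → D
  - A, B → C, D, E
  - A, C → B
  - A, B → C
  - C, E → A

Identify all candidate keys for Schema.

{A, B}, {A, C}, {C, E}

{A, B}⁺ = {A, B, C, D, E} — all of the relation — so {A, B} is a candidate key.
{A, C}⁺ = {A, B, C, D, E} — all of the relation — so {A, C} is a candidate key.
{C, E}⁺ = {A, B, C, D, E} — all of the relation — so {C, E} is a candidate key.
Any other superkey properly contains one of these, so there are no further candidate keys.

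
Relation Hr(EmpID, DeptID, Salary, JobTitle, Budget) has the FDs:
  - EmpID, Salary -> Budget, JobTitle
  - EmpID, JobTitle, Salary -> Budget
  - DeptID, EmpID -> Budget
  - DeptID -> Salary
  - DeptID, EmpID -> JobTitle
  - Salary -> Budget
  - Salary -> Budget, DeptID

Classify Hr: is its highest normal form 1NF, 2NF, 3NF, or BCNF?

1NF

Candidate keys: {DeptID, EmpID}, {EmpID, Salary}. Prime attributes: {DeptID, EmpID, Salary}.
DeptID -> Salary breaks BCNF: {DeptID}⁺ = {Budget, DeptID, Salary}, so {DeptID} is not a superkey.
Salary -> Budget has non-prime {Budget} on the right and a non-superkey on the left, so 3NF fails.
{DeptID} is a proper subset of the key {DeptID, EmpID}, and {DeptID}⁺ contains the non-prime attribute {Budget} — a partial dependency, so 2NF is violated.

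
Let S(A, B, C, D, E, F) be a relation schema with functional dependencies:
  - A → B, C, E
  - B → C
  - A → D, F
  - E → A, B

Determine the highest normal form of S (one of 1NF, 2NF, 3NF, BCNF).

2NF

Candidate keys: {A}, {E}. Prime attributes: {A, E}.
For B → C we have {B}⁺ = {B, C}; {B} is not a superkey, so BCNF fails.
B → C has non-prime {C} on the right and a non-superkey on the left, so 3NF fails.
All keys have size 1, which rules out partial dependencies — 2NF is satisfied.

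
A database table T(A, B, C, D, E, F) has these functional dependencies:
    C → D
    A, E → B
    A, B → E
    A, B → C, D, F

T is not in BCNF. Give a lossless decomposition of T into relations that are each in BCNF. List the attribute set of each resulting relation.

{A, B, C, E, F}; {C, D}

Candidate keys of the original relation: {A, B}, {A, E}.
{A, B, C, D, E, F}: {C} determines {C, D} here but is not a superkey — split on C → D, giving {C, D} and {A, B, C, E, F}.
{C, D} has no BCNF violation.
{A, B, C, E, F} has no BCNF violation.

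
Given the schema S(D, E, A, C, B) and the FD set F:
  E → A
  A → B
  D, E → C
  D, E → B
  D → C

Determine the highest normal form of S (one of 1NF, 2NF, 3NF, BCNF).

1NF

Candidate key: {D, E}. Prime attributes: {D, E}.
E → A breaks BCNF: {E}⁺ = {A, B, E}, so {E} is not a superkey.
E → A determines the non-prime attribute {A} from a non-superkey — 3NF is violated.
Since {D} ⊂ {D, E} and {D}⁺ ⊇ {C} with {C} non-prime, there is a partial dependency; 2NF fails.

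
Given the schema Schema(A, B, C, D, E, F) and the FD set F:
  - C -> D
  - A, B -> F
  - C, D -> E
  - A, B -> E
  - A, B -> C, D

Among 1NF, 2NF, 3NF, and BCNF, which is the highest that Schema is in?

Candidate key: {A, B}. Prime attributes: {A, B}.
For C -> D we have {C}⁺ = {C, D, E}; {C} is not a superkey, so BCNF fails.
C -> D has non-prime {D} on the right and a non-superkey on the left, so 3NF fails.
No non-prime attribute depends on a proper subset of any candidate key, so 2NF holds.

2NF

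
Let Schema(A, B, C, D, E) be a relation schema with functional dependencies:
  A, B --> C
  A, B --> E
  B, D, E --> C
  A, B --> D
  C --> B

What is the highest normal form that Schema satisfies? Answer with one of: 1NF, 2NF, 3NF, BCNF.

Candidate keys: {A, B}, {A, C}. Prime attributes: {A, B, C}.
B, D, E --> C: {B, D, E}⁺ = {B, C, D, E}, which is not all of the attributes, so the left side is not a superkey — BCNF is violated.
But every attribute on its right side ({C}) is prime, and the same holds for every other non-superkey FD, so 3NF still holds.

3NF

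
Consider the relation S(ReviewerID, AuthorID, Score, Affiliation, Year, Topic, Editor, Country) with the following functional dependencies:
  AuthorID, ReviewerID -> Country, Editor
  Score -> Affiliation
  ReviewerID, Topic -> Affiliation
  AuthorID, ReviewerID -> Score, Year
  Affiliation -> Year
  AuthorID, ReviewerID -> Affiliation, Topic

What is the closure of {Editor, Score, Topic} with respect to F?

{Affiliation, Editor, Score, Topic, Year}

Start with {Editor, Score, Topic}.
Score -> Affiliation applies; add {Affiliation} → now {Affiliation, Editor, Score, Topic}.
Affiliation -> Year applies; add {Year} → now {Affiliation, Editor, Score, Topic, Year}.
No further FD applies.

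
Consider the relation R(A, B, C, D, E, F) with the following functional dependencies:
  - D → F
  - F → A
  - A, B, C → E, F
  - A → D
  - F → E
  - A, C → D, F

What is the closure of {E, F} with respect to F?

{A, D, E, F}

Start with {E, F}.
F → A applies; add {A} → now {A, E, F}.
A → D applies; add {D} → now {A, D, E, F}.
No further FD applies.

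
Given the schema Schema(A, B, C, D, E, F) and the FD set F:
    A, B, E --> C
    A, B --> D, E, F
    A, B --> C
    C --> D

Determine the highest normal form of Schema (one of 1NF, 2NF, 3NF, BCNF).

2NF

Candidate key: {A, B}. Prime attributes: {A, B}.
For C --> D we have {C}⁺ = {C, D}; {C} is not a superkey, so BCNF fails.
Because {D} is non-prime and the left side of C --> D is not a superkey, the relation is not in 3NF.
No proper subset of a key has a non-prime attribute in its closure, so there is no partial dependency; 2NF holds.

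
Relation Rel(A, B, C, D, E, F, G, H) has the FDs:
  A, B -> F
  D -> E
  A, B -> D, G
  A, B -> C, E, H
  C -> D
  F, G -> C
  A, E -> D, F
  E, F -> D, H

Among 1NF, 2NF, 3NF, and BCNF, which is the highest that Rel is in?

Candidate key: {A, B}. Prime attributes: {A, B}.
D -> E breaks BCNF: {D}⁺ = {D, E}, so {D} is not a superkey.
D -> E has non-prime {E} on the right and a non-superkey on the left, so 3NF fails.
Checking every proper subset of each key, none determines a non-prime attribute — 2NF is satisfied.

2NF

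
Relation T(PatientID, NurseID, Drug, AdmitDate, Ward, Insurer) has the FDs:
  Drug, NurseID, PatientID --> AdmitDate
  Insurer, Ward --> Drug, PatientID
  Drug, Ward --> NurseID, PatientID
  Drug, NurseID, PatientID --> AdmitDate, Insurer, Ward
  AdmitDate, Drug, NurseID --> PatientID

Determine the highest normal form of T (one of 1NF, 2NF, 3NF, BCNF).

BCNF

Candidate keys: {AdmitDate, Drug, NurseID}, {Drug, NurseID, PatientID}, {Drug, Ward}, {Insurer, Ward}. Prime attributes: {AdmitDate, Drug, Insurer, NurseID, PatientID, Ward}.
The left-hand side of every FD is a superkey, so BCNF is satisfied.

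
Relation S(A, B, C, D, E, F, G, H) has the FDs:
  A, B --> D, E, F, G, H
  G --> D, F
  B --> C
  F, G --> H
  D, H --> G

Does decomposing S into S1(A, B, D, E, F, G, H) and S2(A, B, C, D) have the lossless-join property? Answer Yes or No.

Yes

Common attributes: {A, B, D}; their closure is {A, B, C, D, E, F, G, H}.
Since S1 ⊆ {A, B, C, D, E, F, G, H}, the intersection is a superkey of S1; the decomposition is lossless.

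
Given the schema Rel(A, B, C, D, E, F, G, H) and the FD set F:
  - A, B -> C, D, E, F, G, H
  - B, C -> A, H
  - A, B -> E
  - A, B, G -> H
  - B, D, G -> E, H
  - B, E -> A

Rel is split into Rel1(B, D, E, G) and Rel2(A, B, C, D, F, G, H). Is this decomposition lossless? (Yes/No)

Yes

Rel1 ∩ Rel2 = {B, D, G}; its closure under F is {A, B, C, D, E, F, G, H}.
Since Rel1 ⊆ {A, B, C, D, E, F, G, H}, the intersection is a superkey of Rel1; the decomposition is lossless.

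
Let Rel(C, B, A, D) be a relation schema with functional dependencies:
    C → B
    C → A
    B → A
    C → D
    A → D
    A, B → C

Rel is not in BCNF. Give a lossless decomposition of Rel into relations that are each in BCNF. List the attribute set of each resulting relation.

Candidate keys of the original relation: {B}, {C}.
Within {A, B, C, D}: {A}⁺ ∩ {A, B, C, D} = {A, D}, not the whole set, so A → D violates BCNF; decompose into {A, D} and {A, B, C}.
{A, D}: every determinant is a superkey — BCNF.
{A, B, C}: every determinant is a superkey — BCNF.

{A, B, C}; {A, D}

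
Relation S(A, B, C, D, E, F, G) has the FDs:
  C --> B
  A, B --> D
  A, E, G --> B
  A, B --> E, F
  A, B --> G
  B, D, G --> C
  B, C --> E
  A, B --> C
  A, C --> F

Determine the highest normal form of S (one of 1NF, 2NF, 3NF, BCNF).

Candidate keys: {A, B}, {A, C}, {A, E, G}. Prime attributes: {A, B, C, E, G}.
C --> B breaks BCNF: {C}⁺ = {B, C, E}, so {C} is not a superkey.
Since {B} ⊆ prime attributes and every other non-superkey FD also has a prime right side, the schema is in 3NF.

3NF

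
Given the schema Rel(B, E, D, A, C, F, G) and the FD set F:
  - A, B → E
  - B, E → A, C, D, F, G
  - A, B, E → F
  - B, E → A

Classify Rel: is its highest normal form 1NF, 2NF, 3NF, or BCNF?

Candidate keys: {A, B}, {B, E}. Prime attributes: {A, B, E}.
Each dependency's left side is a superkey — BCNF holds.

BCNF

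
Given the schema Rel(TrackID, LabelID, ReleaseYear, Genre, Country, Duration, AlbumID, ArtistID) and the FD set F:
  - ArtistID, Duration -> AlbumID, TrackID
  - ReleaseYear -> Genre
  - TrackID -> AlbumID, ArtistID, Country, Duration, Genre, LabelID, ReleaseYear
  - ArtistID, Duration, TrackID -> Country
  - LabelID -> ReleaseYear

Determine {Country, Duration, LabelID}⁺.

{Country, Duration, Genre, LabelID, ReleaseYear}

Start with {Country, Duration, LabelID}.
LabelID -> ReleaseYear applies; add {ReleaseYear} → now {Country, Duration, LabelID, ReleaseYear}.
ReleaseYear -> Genre applies; add {Genre} → now {Country, Duration, Genre, LabelID, ReleaseYear}.
No further FD applies.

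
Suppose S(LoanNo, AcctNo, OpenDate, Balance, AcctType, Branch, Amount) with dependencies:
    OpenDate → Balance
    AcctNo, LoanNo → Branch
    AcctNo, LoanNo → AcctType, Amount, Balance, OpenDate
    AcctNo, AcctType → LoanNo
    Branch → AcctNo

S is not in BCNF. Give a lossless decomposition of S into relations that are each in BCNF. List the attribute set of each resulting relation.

Candidate keys of the original relation: {AcctNo, AcctType}, {AcctNo, LoanNo}, {AcctType, Branch}, {Branch, LoanNo}.
Within {AcctNo, AcctType, Amount, Balance, Branch, LoanNo, OpenDate}: {OpenDate}⁺ ∩ {AcctNo, AcctType, Amount, Balance, Branch, LoanNo, OpenDate} = {Balance, OpenDate}, not the whole set, so OpenDate → Balance violates BCNF; decompose into {Balance, OpenDate} and {AcctNo, AcctType, Amount, Branch, LoanNo, OpenDate}.
{Balance, OpenDate} has no BCNF violation.
Within {AcctNo, AcctType, Amount, Branch, LoanNo, OpenDate}: {Branch}⁺ ∩ {AcctNo, AcctType, Amount, Branch, LoanNo, OpenDate} = {AcctNo, Branch}, not the whole set, so Branch → AcctNo violates BCNF; decompose into {AcctNo, Branch} and {AcctType, Amount, Branch, LoanNo, OpenDate}.
{AcctNo, Branch} has no BCNF violation.
{AcctType, Amount, Branch, LoanNo, OpenDate} has no BCNF violation.

{AcctNo, Branch}; {AcctType, Amount, Branch, LoanNo, OpenDate}; {Balance, OpenDate}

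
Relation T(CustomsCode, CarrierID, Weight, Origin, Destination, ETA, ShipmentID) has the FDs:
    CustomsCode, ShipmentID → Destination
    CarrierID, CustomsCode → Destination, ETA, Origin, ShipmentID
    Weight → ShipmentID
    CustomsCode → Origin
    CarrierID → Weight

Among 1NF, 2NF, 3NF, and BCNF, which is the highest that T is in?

1NF

Candidate key: {CarrierID, CustomsCode}. Prime attributes: {CarrierID, CustomsCode}.
CustomsCode, ShipmentID → Destination: {CustomsCode, ShipmentID}⁺ = {CustomsCode, Destination, Origin, ShipmentID}, which is not all of the attributes, so the left side is not a superkey — BCNF is violated.
CustomsCode, ShipmentID → Destination determines the non-prime attribute {Destination} from a non-superkey — 3NF is violated.
The proper key subset {CarrierID} of {CarrierID, CustomsCode} determines non-prime {ShipmentID, Weight}, so the relation is not even in 2NF.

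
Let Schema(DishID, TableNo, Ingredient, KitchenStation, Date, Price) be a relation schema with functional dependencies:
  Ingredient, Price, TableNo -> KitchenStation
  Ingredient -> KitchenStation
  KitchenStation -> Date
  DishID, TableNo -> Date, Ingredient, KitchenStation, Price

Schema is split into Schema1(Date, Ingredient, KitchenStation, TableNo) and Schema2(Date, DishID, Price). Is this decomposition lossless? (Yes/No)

No

The shared attributes are {Date} and {Date}⁺ = {Date}.
Neither Schema1 nor Schema2 is contained in that closure, so the decomposition is lossy.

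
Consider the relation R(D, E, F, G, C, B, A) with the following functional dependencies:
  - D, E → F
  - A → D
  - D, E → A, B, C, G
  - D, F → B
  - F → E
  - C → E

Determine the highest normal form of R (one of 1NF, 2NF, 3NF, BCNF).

3NF

Candidate keys: {A, C}, {A, E}, {A, F}, {C, D}, {D, E}, {D, F}. Prime attributes: {A, C, D, E, F}.
For A → D we have {A}⁺ = {A, D}; {A} is not a superkey, so BCNF fails.
Since {D} ⊆ prime attributes and every other non-superkey FD also has a prime right side, the schema is in 3NF.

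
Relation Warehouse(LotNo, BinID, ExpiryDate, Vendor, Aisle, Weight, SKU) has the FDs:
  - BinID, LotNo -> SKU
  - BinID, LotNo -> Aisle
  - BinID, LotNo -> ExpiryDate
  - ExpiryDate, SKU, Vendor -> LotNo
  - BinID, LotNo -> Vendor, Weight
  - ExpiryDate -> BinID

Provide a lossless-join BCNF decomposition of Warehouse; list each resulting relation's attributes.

Candidate keys of the original relation: {BinID, LotNo}, {ExpiryDate, LotNo}, {ExpiryDate, SKU, Vendor}.
Within {Aisle, BinID, ExpiryDate, LotNo, SKU, Vendor, Weight}: {ExpiryDate}⁺ ∩ {Aisle, BinID, ExpiryDate, LotNo, SKU, Vendor, Weight} = {BinID, ExpiryDate}, not the whole set, so ExpiryDate -> BinID violates BCNF; decompose into {BinID, ExpiryDate} and {Aisle, ExpiryDate, LotNo, SKU, Vendor, Weight}.
{BinID, ExpiryDate} is in BCNF.
{Aisle, ExpiryDate, LotNo, SKU, Vendor, Weight} is in BCNF.

{Aisle, ExpiryDate, LotNo, SKU, Vendor, Weight}; {BinID, ExpiryDate}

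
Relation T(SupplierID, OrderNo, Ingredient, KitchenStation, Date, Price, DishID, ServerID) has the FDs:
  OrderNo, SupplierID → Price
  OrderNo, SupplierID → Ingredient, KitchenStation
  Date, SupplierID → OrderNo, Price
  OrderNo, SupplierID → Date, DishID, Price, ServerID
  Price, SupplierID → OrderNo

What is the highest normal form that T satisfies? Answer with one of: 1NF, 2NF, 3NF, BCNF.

Candidate keys: {Date, SupplierID}, {OrderNo, SupplierID}, {Price, SupplierID}. Prime attributes: {Date, OrderNo, Price, SupplierID}.
Every FD has a superkey on the left, so the relation is in BCNF.

BCNF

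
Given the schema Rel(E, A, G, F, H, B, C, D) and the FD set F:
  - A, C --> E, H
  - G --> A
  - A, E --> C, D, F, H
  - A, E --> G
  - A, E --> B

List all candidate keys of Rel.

{A, C}⁺ = {A, B, C, D, E, F, G, H}, which is every attribute, so {A, C} is a candidate key.
{A, E}⁺ = {A, B, C, D, E, F, G, H}, which is every attribute, so {A, E} is a candidate key.
{C, G}⁺ = {A, B, C, D, E, F, G, H}, which is every attribute, so {C, G} is a candidate key.
{E, G}⁺ = {A, B, C, D, E, F, G, H}, which is every attribute, so {E, G} is a candidate key.
These are minimal and exhaustive — every other superkey contains one of them.

{A, C}, {A, E}, {C, G}, {E, G}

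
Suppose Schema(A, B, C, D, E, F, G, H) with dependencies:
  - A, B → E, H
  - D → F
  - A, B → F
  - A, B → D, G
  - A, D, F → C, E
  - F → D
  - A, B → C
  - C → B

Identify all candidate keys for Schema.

{A, B}, {A, C}, {A, D}, {A, F}

{A} never appears on the right of any FD, so every key must include it.
Closure of {A, B} is {A, B, C, D, E, F, G, H}, the whole schema; {A, B} is a candidate key.
Closure of {A, C} is {A, B, C, D, E, F, G, H}, the whole schema; {A, C} is a candidate key.
Closure of {A, D} is {A, B, C, D, E, F, G, H}, the whole schema; {A, D} is a candidate key.
Closure of {A, F} is {A, B, C, D, E, F, G, H}, the whole schema; {A, F} is a candidate key.
These are minimal and exhaustive — every other superkey contains one of them.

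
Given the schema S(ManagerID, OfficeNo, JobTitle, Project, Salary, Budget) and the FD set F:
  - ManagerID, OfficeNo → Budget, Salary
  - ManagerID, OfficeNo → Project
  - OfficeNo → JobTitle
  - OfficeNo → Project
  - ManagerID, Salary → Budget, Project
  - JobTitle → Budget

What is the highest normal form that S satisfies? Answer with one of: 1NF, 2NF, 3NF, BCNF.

1NF

Candidate key: {ManagerID, OfficeNo}. Prime attributes: {ManagerID, OfficeNo}.
OfficeNo → JobTitle breaks BCNF: {OfficeNo}⁺ = {Budget, JobTitle, OfficeNo, Project}, so {OfficeNo} is not a superkey.
OfficeNo → JobTitle has non-prime {JobTitle} on the right and a non-superkey on the left, so 3NF fails.
{OfficeNo} is a proper subset of the key {ManagerID, OfficeNo}, and {OfficeNo}⁺ contains the non-prime attributes {Budget, JobTitle, Project} — a partial dependency, so 2NF is violated.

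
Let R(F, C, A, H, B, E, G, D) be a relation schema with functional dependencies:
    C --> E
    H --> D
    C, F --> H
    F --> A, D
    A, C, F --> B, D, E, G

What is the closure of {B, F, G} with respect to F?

Start with {B, F, G}.
F --> A, D applies; add {A, D} → now {A, B, D, F, G}.
No further FD applies.

{A, B, D, F, G}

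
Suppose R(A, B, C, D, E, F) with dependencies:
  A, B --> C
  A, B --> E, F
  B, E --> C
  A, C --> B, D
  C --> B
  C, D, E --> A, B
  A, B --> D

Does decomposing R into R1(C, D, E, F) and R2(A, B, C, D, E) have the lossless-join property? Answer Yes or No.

Common attributes: {C, D, E}; their closure is {A, B, C, D, E, F}.
Since R1 ⊆ {A, B, C, D, E, F}, the intersection is a superkey of R1; the decomposition is lossless.

Yes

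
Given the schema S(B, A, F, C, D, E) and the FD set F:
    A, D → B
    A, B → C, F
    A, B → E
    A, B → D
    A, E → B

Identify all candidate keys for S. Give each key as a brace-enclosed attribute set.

{A, B}, {A, D}, {A, E}

Attributes never on any right-hand side: {A} — every candidate key must contain it.
{A, B}⁺ = {A, B, C, D, E, F}, which is every attribute, so {A, B} is a candidate key.
{A, D}⁺ = {A, B, C, D, E, F}, which is every attribute, so {A, D} is a candidate key.
{A, E}⁺ = {A, B, C, D, E, F}, which is every attribute, so {A, E} is a candidate key.
Any other superkey properly contains one of these, so there are no further candidate keys.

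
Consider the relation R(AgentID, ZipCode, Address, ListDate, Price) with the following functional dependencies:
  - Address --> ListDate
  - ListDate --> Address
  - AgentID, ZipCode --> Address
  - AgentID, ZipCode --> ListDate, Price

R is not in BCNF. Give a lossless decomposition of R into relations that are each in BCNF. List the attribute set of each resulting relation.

Candidate key of the original relation: {AgentID, ZipCode}.
{Address, AgentID, ListDate, Price, ZipCode}: {Address} determines {Address, ListDate} here but is not a superkey — split on Address --> ListDate, giving {Address, ListDate} and {Address, AgentID, Price, ZipCode}.
{Address, ListDate} has no BCNF violation.
{Address, AgentID, Price, ZipCode} has no BCNF violation.

{Address, AgentID, Price, ZipCode}; {Address, ListDate}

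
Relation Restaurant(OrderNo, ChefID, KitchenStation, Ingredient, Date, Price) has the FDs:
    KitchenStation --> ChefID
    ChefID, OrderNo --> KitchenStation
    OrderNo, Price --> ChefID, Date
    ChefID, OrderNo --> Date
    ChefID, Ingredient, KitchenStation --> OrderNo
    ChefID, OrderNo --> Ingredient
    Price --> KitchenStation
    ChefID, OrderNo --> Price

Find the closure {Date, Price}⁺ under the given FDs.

Start with {Date, Price}.
Price --> KitchenStation applies; add {KitchenStation} → now {Date, KitchenStation, Price}.
KitchenStation --> ChefID applies; add {ChefID} → now {ChefID, Date, KitchenStation, Price}.
No further FD applies.

{ChefID, Date, KitchenStation, Price}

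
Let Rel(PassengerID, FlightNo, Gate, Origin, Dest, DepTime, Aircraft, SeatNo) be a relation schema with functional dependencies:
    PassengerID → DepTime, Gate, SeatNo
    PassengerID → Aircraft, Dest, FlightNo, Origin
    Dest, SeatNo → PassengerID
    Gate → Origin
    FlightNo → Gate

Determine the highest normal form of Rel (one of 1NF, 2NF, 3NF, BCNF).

Candidate keys: {Dest, SeatNo}, {PassengerID}. Prime attributes: {Dest, PassengerID, SeatNo}.
Gate → Origin: {Gate}⁺ = {Gate, Origin}, which is not all of the attributes, so the left side is not a superkey — BCNF is violated.
Because {Origin} is non-prime and the left side of Gate → Origin is not a superkey, the relation is not in 3NF.
No proper subset of a key has a non-prime attribute in its closure, so there is no partial dependency; 2NF holds.

2NF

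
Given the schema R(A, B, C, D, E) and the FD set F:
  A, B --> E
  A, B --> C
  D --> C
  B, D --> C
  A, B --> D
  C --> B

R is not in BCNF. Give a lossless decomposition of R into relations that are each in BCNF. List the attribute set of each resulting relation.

Candidate keys of the original relation: {A, B}, {A, C}, {A, D}.
In {A, B, C, D, E}, {D} is not a superkey ({D}⁺ restricted to this set is {B, C, D}), so split on D --> B, C into {B, C, D} and {A, D, E}.
In {B, C, D}, {C} is not a superkey ({C}⁺ restricted to this set is {B, C}), so split on C --> B into {B, C} and {C, D}.
{B, C} is in BCNF.
{C, D} is in BCNF.
{A, D, E} is in BCNF.

{A, D, E}; {B, C}; {C, D}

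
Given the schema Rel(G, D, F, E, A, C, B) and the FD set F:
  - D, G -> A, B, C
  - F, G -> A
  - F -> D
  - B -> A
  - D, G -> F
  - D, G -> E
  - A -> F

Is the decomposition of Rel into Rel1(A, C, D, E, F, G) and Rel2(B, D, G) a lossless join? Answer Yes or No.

Yes

Rel1 ∩ Rel2 = {D, G}; its closure under F is {A, B, C, D, E, F, G}.
Rel1 is contained in that closure, so Rel1 ∩ Rel2 -> Rel1 holds and the join is lossless.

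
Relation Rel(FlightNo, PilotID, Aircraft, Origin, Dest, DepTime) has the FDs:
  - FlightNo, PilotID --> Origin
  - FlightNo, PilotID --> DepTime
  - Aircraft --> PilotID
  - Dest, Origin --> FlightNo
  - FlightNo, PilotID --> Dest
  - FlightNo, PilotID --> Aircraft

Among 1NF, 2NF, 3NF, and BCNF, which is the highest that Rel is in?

3NF

Candidate keys: {Aircraft, Dest, Origin}, {Aircraft, FlightNo}, {Dest, Origin, PilotID}, {FlightNo, PilotID}. Prime attributes: {Aircraft, Dest, FlightNo, Origin, PilotID}.
For Aircraft --> PilotID we have {Aircraft}⁺ = {Aircraft, PilotID}; {Aircraft} is not a superkey, so BCNF fails.
But every attribute on its right side ({PilotID}) is prime, and the same holds for every other non-superkey FD, so 3NF still holds.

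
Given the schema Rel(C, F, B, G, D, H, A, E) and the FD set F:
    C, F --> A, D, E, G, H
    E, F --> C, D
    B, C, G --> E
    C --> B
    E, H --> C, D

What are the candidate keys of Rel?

No FD produces {F}, so it must be in every candidate key.
Closure of {C, F} is {A, B, C, D, E, F, G, H}, the whole schema; {C, F} is a candidate key.
Closure of {E, F} is {A, B, C, D, E, F, G, H}, the whole schema; {E, F} is a candidate key.
Any other superkey properly contains one of these, so there are no further candidate keys.

{C, F}, {E, F}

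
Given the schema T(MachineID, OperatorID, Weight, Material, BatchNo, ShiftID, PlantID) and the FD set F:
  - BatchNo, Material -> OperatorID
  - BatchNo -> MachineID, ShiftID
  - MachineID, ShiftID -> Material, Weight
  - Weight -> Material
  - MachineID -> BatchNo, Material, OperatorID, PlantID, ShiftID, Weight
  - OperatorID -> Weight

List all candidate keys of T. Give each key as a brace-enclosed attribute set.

{BatchNo}⁺ = {BatchNo, MachineID, Material, OperatorID, PlantID, ShiftID, Weight} — all of the relation — so {BatchNo} is a candidate key.
{MachineID}⁺ = {BatchNo, MachineID, Material, OperatorID, PlantID, ShiftID, Weight} — all of the relation — so {MachineID} is a candidate key.
These are minimal and exhaustive — every other superkey contains one of them.

{BatchNo}, {MachineID}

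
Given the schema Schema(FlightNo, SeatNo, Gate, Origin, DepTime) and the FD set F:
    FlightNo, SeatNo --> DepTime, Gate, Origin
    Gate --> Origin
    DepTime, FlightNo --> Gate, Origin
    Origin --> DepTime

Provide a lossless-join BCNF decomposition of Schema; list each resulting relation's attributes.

Candidate key of the original relation: {FlightNo, SeatNo}.
In {DepTime, FlightNo, Gate, Origin, SeatNo}, {Gate} is not a superkey ({Gate}⁺ restricted to this set is {DepTime, Gate, Origin}), so split on Gate --> DepTime, Origin into {DepTime, Gate, Origin} and {FlightNo, Gate, SeatNo}.
In {DepTime, Gate, Origin}, {Origin} is not a superkey ({Origin}⁺ restricted to this set is {DepTime, Origin}), so split on Origin --> DepTime into {DepTime, Origin} and {Gate, Origin}.
{DepTime, Origin}: every determinant is a superkey — BCNF.
{Gate, Origin}: every determinant is a superkey — BCNF.
{FlightNo, Gate, SeatNo}: every determinant is a superkey — BCNF.

{DepTime, Origin}; {FlightNo, Gate, SeatNo}; {Gate, Origin}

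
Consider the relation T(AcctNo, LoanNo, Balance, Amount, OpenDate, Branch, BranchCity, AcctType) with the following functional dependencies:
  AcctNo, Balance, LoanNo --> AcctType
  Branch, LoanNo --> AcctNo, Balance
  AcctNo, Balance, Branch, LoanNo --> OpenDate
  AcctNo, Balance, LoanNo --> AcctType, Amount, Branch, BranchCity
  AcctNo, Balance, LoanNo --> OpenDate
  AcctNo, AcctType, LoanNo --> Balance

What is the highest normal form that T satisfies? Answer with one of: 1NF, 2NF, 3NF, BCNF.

BCNF

Candidate keys: {AcctNo, AcctType, LoanNo}, {AcctNo, Balance, LoanNo}, {Branch, LoanNo}. Prime attributes: {AcctNo, AcctType, Balance, Branch, LoanNo}.
Each dependency's left side is a superkey — BCNF holds.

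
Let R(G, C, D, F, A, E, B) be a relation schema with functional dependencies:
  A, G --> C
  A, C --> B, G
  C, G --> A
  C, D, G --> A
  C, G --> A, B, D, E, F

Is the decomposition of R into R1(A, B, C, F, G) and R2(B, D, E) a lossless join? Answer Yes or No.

No

The shared attributes are {B} and {B}⁺ = {B}.
The closure covers neither R1 nor R2 entirely; the join is not lossless.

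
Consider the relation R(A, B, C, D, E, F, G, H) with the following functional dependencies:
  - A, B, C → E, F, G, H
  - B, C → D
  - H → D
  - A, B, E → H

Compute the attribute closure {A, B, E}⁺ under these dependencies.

Start with {A, B, E}.
A, B, E → H applies; add {H} → now {A, B, E, H}.
H → D applies; add {D} → now {A, B, D, E, H}.
No further FD applies.

{A, B, D, E, H}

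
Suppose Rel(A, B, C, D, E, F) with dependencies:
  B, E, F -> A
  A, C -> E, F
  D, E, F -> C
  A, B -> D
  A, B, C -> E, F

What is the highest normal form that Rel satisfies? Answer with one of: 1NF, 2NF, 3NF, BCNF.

1NF

Candidate keys: {A, B, C}, {B, E, F}. Prime attributes: {A, B, C, E, F}.
For A, C -> E, F we have {A, C}⁺ = {A, C, E, F}; {A, C} is not a superkey, so BCNF fails.
A, B -> D determines the non-prime attribute {D} from a non-superkey — 3NF is violated.
{A, B} is a proper subset of the key {A, B, C}, and {A, B}⁺ contains the non-prime attribute {D} — a partial dependency, so 2NF is violated.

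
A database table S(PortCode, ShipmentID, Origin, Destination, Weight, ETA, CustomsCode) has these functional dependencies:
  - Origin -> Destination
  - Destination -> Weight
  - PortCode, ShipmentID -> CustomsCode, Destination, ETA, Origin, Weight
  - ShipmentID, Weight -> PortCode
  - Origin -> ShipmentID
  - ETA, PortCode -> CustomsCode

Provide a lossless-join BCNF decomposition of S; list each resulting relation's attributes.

Candidate keys of the original relation: {Destination, ShipmentID}, {Origin}, {PortCode, ShipmentID}, {ShipmentID, Weight}.
{CustomsCode, Destination, ETA, Origin, PortCode, ShipmentID, Weight}: {Destination} determines {Destination, Weight} here but is not a superkey — split on Destination -> Weight, giving {Destination, Weight} and {CustomsCode, Destination, ETA, Origin, PortCode, ShipmentID}.
{Destination, Weight} is in BCNF.
{CustomsCode, Destination, ETA, Origin, PortCode, ShipmentID}: {ETA, PortCode} determines {CustomsCode, ETA, PortCode} here but is not a superkey — split on ETA, PortCode -> CustomsCode, giving {CustomsCode, ETA, PortCode} and {Destination, ETA, Origin, PortCode, ShipmentID}.
{CustomsCode, ETA, PortCode} is in BCNF.
{Destination, ETA, Origin, PortCode, ShipmentID} is in BCNF.

{CustomsCode, ETA, PortCode}; {Destination, ETA, Origin, PortCode, ShipmentID}; {Destination, Weight}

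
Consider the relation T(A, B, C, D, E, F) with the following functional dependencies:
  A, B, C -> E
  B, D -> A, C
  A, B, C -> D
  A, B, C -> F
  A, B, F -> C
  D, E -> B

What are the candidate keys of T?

{A, B, C}, {A, B, F}, {B, D}, {D, E}

{B, D}⁺ = {A, B, C, D, E, F} — all of the relation — so {B, D} is a candidate key.
{D, E}⁺ = {A, B, C, D, E, F} — all of the relation — so {D, E} is a candidate key.
{A, B, C}⁺ = {A, B, C, D, E, F} — all of the relation — so {A, B, C} is a candidate key.
{A, B, F}⁺ = {A, B, C, D, E, F} — all of the relation — so {A, B, F} is a candidate key.
Any other superkey properly contains one of these, so there are no further candidate keys.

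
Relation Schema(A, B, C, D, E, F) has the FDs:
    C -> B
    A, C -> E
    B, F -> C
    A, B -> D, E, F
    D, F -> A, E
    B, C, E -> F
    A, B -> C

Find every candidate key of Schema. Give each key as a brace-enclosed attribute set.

{A, B}, {A, C}, {B, D, F}, {C, D, E}, {C, D, F}

{A, B}⁺ = {A, B, C, D, E, F} — all of the relation — so {A, B} is a candidate key.
{A, C}⁺ = {A, B, C, D, E, F} — all of the relation — so {A, C} is a candidate key.
{B, D, F}⁺ = {A, B, C, D, E, F} — all of the relation — so {B, D, F} is a candidate key.
{C, D, E}⁺ = {A, B, C, D, E, F} — all of the relation — so {C, D, E} is a candidate key.
{C, D, F}⁺ = {A, B, C, D, E, F} — all of the relation — so {C, D, F} is a candidate key.
No proper subset of any of these is a key, and no other minimal superkey exists.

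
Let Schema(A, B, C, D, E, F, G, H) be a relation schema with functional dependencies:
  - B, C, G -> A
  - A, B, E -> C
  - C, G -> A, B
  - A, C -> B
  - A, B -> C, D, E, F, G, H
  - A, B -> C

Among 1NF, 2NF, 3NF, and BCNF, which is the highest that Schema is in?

BCNF

Candidate keys: {A, B}, {A, C}, {C, G}. Prime attributes: {A, B, C, G}.
The left-hand side of every FD is a superkey, so BCNF is satisfied.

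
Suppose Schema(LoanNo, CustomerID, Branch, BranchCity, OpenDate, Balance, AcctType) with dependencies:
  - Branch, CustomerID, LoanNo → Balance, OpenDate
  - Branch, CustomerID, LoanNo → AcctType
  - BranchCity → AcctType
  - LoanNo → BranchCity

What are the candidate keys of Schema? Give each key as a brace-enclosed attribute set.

{Branch, CustomerID, LoanNo}

{Branch, CustomerID, LoanNo} never appear on the right of any FD, so every key must include all of them.
{Branch, CustomerID, LoanNo} is a candidate key since {Branch, CustomerID, LoanNo}⁺ = {AcctType, Balance, Branch, BranchCity, CustomerID, LoanNo, OpenDate} covers every attribute.
Every other attribute set either contains this one or has a smaller closure.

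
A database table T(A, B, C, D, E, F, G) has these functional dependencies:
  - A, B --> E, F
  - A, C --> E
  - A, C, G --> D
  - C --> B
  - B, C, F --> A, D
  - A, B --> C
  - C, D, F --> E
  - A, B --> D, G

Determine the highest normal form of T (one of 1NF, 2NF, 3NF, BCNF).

3NF

Candidate keys: {A, B}, {A, C}, {C, F}. Prime attributes: {A, B, C, F}.
For C --> B we have {C}⁺ = {B, C}; {C} is not a superkey, so BCNF fails.
Its right-hand attributes {B} are all prime, as are those of every other non-superkey FD — the relation is in 3NF.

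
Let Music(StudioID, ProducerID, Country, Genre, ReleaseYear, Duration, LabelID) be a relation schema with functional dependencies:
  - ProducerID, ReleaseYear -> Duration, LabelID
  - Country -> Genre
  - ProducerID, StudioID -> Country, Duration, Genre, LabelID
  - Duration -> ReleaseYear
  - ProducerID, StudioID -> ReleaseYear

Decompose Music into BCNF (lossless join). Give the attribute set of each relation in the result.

Candidate key of the original relation: {ProducerID, StudioID}.
Within {Country, Duration, Genre, LabelID, ProducerID, ReleaseYear, StudioID}: {ProducerID, ReleaseYear}⁺ ∩ {Country, Duration, Genre, LabelID, ProducerID, ReleaseYear, StudioID} = {Duration, LabelID, ProducerID, ReleaseYear}, not the whole set, so ProducerID, ReleaseYear -> Duration, LabelID violates BCNF; decompose into {Duration, LabelID, ProducerID, ReleaseYear} and {Country, Genre, ProducerID, ReleaseYear, StudioID}.
Within {Duration, LabelID, ProducerID, ReleaseYear}: {Duration}⁺ ∩ {Duration, LabelID, ProducerID, ReleaseYear} = {Duration, ReleaseYear}, not the whole set, so Duration -> ReleaseYear violates BCNF; decompose into {Duration, ReleaseYear} and {Duration, LabelID, ProducerID}.
{Duration, ReleaseYear} is in BCNF.
{Duration, LabelID, ProducerID} is in BCNF.
Within {Country, Genre, ProducerID, ReleaseYear, StudioID}: {Country}⁺ ∩ {Country, Genre, ProducerID, ReleaseYear, StudioID} = {Country, Genre}, not the whole set, so Country -> Genre violates BCNF; decompose into {Country, Genre} and {Country, ProducerID, ReleaseYear, StudioID}.
{Country, Genre} is in BCNF.
{Country, ProducerID, ReleaseYear, StudioID} is in BCNF.

{Country, Genre}; {Country, ProducerID, ReleaseYear, StudioID}; {Duration, LabelID, ProducerID}; {Duration, ReleaseYear}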